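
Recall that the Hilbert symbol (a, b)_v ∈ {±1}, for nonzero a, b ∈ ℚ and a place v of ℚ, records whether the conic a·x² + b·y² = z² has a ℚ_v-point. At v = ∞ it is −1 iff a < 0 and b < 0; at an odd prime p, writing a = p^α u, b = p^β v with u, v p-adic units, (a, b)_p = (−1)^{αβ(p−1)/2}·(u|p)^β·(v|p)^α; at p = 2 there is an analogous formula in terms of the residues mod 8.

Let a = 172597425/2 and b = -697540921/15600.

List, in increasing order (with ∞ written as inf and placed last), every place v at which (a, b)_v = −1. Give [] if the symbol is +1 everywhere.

[7, 19]

(a, b) ≡ (114114, -39) mod (ℚ^×)²; places V = {2, 3, 5, 7, 11, 13, 19, ∞}.
(a,b)_3: α=1, u≡1; β=-1, v≡2 (mod 3); (1|3)=+1, (2|3)=-1; sign (−1)^1·+1^-1·-1^1 = +1.
(a,b)_2: α=-1, β=-4; u≡1, v≡1 (mod 8); ε(u)ε(v)=0·0, αω(v)=-1·0, βω(u)=-4·0; sum ≡ 0  ⇒  +1.
(a,b)_5: α=2, u≡1; β=-2, v≡1 (mod 5); (1|5)=+1, (1|5)=+1; sign (−1)^0·+1^-2·+1^2 = +1.
(a,b)_7: α=1, u≡5; β=8, v≡3 (mod 7); (5|7)=-1, (3|7)=-1; sign (−1)^0·-1^8·-1^1 = -1.
(a,b)_13: α=1, u≡10; β=-1, v≡10 (mod 13); (10|13)=+1, (10|13)=+1; sign (−1)^0·+1^-1·+1^1 = +1.
(a,b)_∞: sgn(114114)=+, sgn(-39)=−, so +1.
(a,b)_19: α=1, u≡2; β=0, v≡18 (mod 19); (2|19)=-1, (18|19)=-1; sign (−1)^0·-1^0·-1^1 = -1.
(a,b)_11: α=3, u≡9; β=2, v≡1 (mod 11); (9|11)=+1, (1|11)=+1; sign (−1)^0·+1^2·+1^3 = +1.
|Ram(114114, -39)| = 2, even; anisotropic at {7, 19}.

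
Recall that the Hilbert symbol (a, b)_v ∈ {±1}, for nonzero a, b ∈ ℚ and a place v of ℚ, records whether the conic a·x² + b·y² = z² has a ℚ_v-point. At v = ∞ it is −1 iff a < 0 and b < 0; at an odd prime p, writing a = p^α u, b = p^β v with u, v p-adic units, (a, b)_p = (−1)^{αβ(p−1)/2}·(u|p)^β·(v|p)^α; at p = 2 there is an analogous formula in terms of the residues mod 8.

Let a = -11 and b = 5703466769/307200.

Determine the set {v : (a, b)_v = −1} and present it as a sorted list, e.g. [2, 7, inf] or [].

Mod squares: a ≡ -11, b ≡ 3003. Check v ∈ {∞, 2, 3, 5, 7, 11, 13, 31}.
v=11: a=11^1·(≡10), b=11^3·(≡9) mod 11; (10|11)=-1, (9|11)=+1; (−1)^{1·3·5}·(-1)^3·(+1)^1 = +1.
v=31: a=31^0·(≡20), b=31^2·(≡30) mod 31; (20|31)=+1, (30|31)=-1; (−1)^{0·2·15}·(+1)^2·(-1)^0 = +1.
v=7: a=7^0·(≡3), b=7^3·(≡1) mod 7; (3|7)=-1, (1|7)=+1; (−1)^{0·3·3}·(-1)^3·(+1)^0 = -1.
v=∞: -11 < 0 and 3003 > 0  ⇒  (a,b)_∞ = +1.
v=3: a=3^0·(≡1), b=3^-1·(≡2) mod 3; (1|3)=+1, (2|3)=-1; (−1)^{0·-1·1}·(+1)^-1·(-1)^0 = +1.
v=13: a=13^0·(≡2), b=13^1·(≡4) mod 13; (2|13)=-1, (4|13)=+1; (−1)^{0·1·6}·(-1)^1·(+1)^0 = -1.
v=5: a=5^0·(≡4), b=5^-2·(≡3) mod 5; (4|5)=+1, (3|5)=-1; (−1)^{0·-2·2}·(+1)^-2·(-1)^0 = +1.
v=2: v_2(a)=0, v_2(b)=-12; units ≡ 5, 3 (mod 8); ε·ε+αω+βω = 0·1+0·1+-12·1 ≡ 0  ⇒  (a,b)_2 = +1.
|Ram(-11, 3003)| = 2, even; anisotropic at {7, 13}.

[7, 13]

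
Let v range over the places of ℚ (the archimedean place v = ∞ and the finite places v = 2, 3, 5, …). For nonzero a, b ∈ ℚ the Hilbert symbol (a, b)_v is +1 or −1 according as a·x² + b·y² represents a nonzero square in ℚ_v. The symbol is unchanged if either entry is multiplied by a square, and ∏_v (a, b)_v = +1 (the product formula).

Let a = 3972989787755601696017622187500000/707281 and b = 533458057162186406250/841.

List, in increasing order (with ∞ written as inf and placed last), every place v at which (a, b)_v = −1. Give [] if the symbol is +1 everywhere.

[2, 3, 5, 7, 11, 13]

(a, b) ≡ (462, 2730) mod (ℚ^×)²; places V = {2, 3, 5, 7, 11, 13, 29, ∞}.
(a,b)_5: α=10, u≡2; β=7, v≡1 (mod 5); (2|5)=-1, (1|5)=+1; sign (−1)^0·-1^7·+1^10 = -1.
(a,b)_3: α=29, u≡1; β=17, v≡1 (mod 3); (1|3)=+1, (1|3)=+1; sign (−1)^1·+1^17·+1^29 = -1.
(a,b)_13: α=2, u≡6; β=1, v≡2 (mod 13); (6|13)=-1, (2|13)=-1; sign (−1)^0·-1^1·-1^2 = -1.
(a,b)_7: α=7, u≡5; β=5, v≡5 (mod 7); (5|7)=-1, (5|7)=-1; sign (−1)^1·-1^5·-1^7 = -1.
(a,b)_∞: sgn(462)=+, sgn(2730)=+, so +1.
(a,b)_11: α=3, u≡1; β=2, v≡7 (mod 11); (1|11)=+1, (7|11)=-1; sign (−1)^0·+1^2·-1^3 = -1.
(a,b)_29: α=-4, u≡3; β=-2, v≡16 (mod 29); (3|29)=-1, (16|29)=+1; sign (−1)^0·-1^-2·+1^-4 = +1.
(a,b)_2: α=5, β=1; u≡7, v≡5 (mod 8); ε(u)ε(v)=1·0, αω(v)=5·1, βω(u)=1·0; sum ≡ 1  ⇒  -1.
(462, 2730 / ℚ) ramifies at {2, 3, 5, 7, 11, 13}: a division algebra.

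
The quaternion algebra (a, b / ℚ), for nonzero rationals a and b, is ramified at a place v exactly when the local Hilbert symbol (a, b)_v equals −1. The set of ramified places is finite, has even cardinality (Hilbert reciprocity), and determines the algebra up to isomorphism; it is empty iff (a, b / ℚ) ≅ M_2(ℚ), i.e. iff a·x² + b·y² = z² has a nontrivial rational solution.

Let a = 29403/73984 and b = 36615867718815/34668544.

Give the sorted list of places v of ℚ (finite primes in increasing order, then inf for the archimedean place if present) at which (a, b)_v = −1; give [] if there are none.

(a, b) ≡ (3, 569415) mod (ℚ^×)²; places V = {2, 3, 5, 7, 11, 17, 23, 29, ∞}.
(a,b)_7: α=0, u≡3; β=1, v≡3 (mod 7); (3|7)=-1, (3|7)=-1; sign (−1)^0·-1^1·-1^0 = -1.
(a,b)_11: α=2, u≡5; β=3, v≡10 (mod 11); (5|11)=+1, (10|11)=-1; sign (−1)^0·+1^3·-1^2 = +1.
(a,b)_∞: sgn(3)=+, sgn(569415)=+, so +1.
(a,b)_2: α=-8, β=-16; u≡3, v≡7 (mod 8); ε(u)ε(v)=1·1, αω(v)=-8·0, βω(u)=-16·1; sum ≡ 1  ⇒  -1.
(a,b)_29: α=0, u≡11; β=1, v≡15 (mod 29); (11|29)=-1, (15|29)=-1; sign (−1)^0·-1^1·-1^0 = -1.
(a,b)_17: α=-2, u≡10; β=1, v≡3 (mod 17); (10|17)=-1, (3|17)=-1; sign (−1)^0·-1^1·-1^-2 = -1.
(a,b)_5: α=0, u≡2; β=1, v≡2 (mod 5); (2|5)=-1, (2|5)=-1; sign (−1)^0·-1^1·-1^0 = -1.
(a,b)_23: α=0, u≡2; β=-2, v≡8 (mod 23); (2|23)=+1, (8|23)=+1; sign (−1)^0·+1^-2·+1^0 = +1.
(a,b)_3: α=5, u≡1; β=13, v≡1 (mod 3); (1|3)=+1, (1|3)=+1; sign (−1)^1·+1^13·+1^5 = -1.
Ram(3, 569415) = {2, 3, 5, 7, 17, 29}; no ℚ_2-point on the conic.

[2, 3, 5, 7, 17, 29]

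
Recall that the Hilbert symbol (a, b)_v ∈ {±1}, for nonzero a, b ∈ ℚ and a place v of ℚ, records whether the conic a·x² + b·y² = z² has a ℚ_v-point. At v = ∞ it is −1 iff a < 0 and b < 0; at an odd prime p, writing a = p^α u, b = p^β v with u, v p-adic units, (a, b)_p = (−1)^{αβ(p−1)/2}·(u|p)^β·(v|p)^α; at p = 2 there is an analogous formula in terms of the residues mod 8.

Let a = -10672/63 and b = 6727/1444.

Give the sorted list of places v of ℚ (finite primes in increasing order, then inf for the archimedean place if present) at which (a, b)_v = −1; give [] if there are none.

Mod squares: a ≡ -4669, b ≡ 7. Check v ∈ {∞, 2, 3, 7, 19, 23, 29, 31}.
v=19: a=19^0·(≡1), b=19^-2·(≡5) mod 19; (1|19)=+1, (5|19)=+1; (−1)^{0·-2·9}·(+1)^-2·(+1)^0 = +1.
v=3: a=3^-2·(≡2), b=3^0·(≡1) mod 3; (2|3)=-1, (1|3)=+1; (−1)^{-2·0·1}·(-1)^0·(+1)^-2 = +1.
v=31: a=31^0·(≡23), b=31^2·(≡9) mod 31; (23|31)=-1, (9|31)=+1; (−1)^{0·2·15}·(-1)^2·(+1)^0 = +1.
v=7: a=7^-1·(≡5), b=7^1·(≡1) mod 7; (5|7)=-1, (1|7)=+1; (−1)^{-1·1·3}·(-1)^1·(+1)^-1 = +1.
v=23: a=23^1·(≡16), b=23^0·(≡7) mod 23; (16|23)=+1, (7|23)=-1; (−1)^{1·0·11}·(+1)^0·(-1)^1 = -1.
v=29: a=29^1·(≡25), b=29^0·(≡5) mod 29; (25|29)=+1, (5|29)=+1; (−1)^{1·0·14}·(+1)^0·(+1)^1 = +1.
v=2: v_2(a)=4, v_2(b)=-2; units ≡ 3, 7 (mod 8); ε·ε+αω+βω = 1·1+4·0+-2·1 ≡ 1  ⇒  (a,b)_2 = -1.
v=∞: -4669 < 0 and 7 > 0  ⇒  (a,b)_∞ = +1.
Ram(-4669, 7) = {2, 23}; no ℚ_2-point on the conic.

[2, 23]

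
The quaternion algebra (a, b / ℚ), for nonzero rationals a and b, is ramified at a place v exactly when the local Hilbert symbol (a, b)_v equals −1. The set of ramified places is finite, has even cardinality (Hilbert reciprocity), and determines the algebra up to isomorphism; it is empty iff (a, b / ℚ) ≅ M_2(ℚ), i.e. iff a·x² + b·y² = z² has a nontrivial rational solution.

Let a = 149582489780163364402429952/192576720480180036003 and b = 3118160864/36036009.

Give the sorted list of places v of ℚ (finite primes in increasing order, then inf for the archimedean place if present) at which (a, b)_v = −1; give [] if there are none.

Mod squares: a ≡ 429, b ≡ 14. Check v ∈ {∞, 2, 3, 7, 11, 13, 23, 29, 41}.
v=2: v_2(a)=16, v_2(b)=5; units ≡ 5, 7 (mod 8); ε·ε+αω+βω = 0·1+16·0+5·1 ≡ 1  ⇒  (a,b)_2 = -1.
v=29: a=29^-6·(≡6), b=29^-2·(≡8) mod 29; (6|29)=+1, (8|29)=-1; (−1)^{-6·-2·14}·(+1)^-2·(-1)^-6 = +1.
v=3: a=3^-7·(≡2), b=3^-4·(≡2) mod 3; (2|3)=-1, (2|3)=-1; (−1)^{-7·-4·1}·(-1)^-4·(-1)^-7 = -1.
v=∞: 429 > 0 and 14 > 0  ⇒  (a,b)_∞ = +1.
v=11: a=11^1·(≡8), b=11^0·(≡3) mod 11; (8|11)=-1, (3|11)=+1; (−1)^{1·0·5}·(-1)^0·(+1)^1 = +1.
v=13: a=13^5·(≡11), b=13^2·(≡9) mod 13; (11|13)=-1, (9|13)=+1; (−1)^{5·2·6}·(-1)^2·(+1)^5 = +1.
v=41: a=41^6·(≡27), b=41^2·(≡11) mod 41; (27|41)=-1, (11|41)=-1; (−1)^{6·2·20}·(-1)^2·(-1)^6 = +1.
v=23: a=23^-6·(≡22), b=23^-2·(≡7) mod 23; (22|23)=-1, (7|23)=-1; (−1)^{-6·-2·11}·(-1)^-2·(-1)^-6 = +1.
v=7: a=7^6·(≡2), b=7^3·(≡2) mod 7; (2|7)=+1, (2|7)=+1; (−1)^{6·3·3}·(+1)^3·(+1)^6 = +1.
|Ram(429, 14)| = 2, even; anisotropic at {2, 3}.

[2, 3]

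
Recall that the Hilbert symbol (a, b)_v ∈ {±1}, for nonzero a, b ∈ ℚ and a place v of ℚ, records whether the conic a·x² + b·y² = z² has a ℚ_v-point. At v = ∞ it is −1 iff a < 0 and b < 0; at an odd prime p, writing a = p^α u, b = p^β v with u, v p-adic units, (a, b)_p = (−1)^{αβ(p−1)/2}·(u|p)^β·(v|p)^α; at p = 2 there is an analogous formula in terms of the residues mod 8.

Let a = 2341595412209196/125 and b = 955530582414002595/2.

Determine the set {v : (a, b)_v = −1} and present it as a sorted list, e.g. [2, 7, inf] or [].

Mod squares: a ≡ 4495, b ≡ 39457110. Check v ∈ {∞, 2, 3, 5, 7, 11, 13, 19, 29, 31}.
v=29: a=29^1·(≡19), b=29^1·(≡17) mod 29; (19|29)=-1, (17|29)=-1; (−1)^{1·1·14}·(-1)^1·(-1)^1 = +1.
v=19: a=19^2·(≡6), b=19^3·(≡1) mod 19; (6|19)=+1, (1|19)=+1; (−1)^{2·3·9}·(+1)^3·(+1)^2 = +1.
v=5: a=5^-3·(≡1), b=5^1·(≡2) mod 5; (1|5)=+1, (2|5)=-1; (−1)^{-3·1·2}·(+1)^1·(-1)^-3 = -1.
v=11: a=11^4·(≡6), b=11^3·(≡9) mod 11; (6|11)=-1, (9|11)=+1; (−1)^{4·3·5}·(-1)^3·(+1)^4 = -1.
v=7: a=7^0·(≡4), b=7^1·(≡4) mod 7; (4|7)=+1, (4|7)=+1; (−1)^{0·1·3}·(+1)^1·(+1)^0 = +1.
v=3: a=3^6·(≡1), b=3^9·(≡1) mod 3; (1|3)=+1, (1|3)=+1; (−1)^{6·9·1}·(+1)^9·(+1)^6 = +1.
v=∞: 4495 > 0 and 39457110 > 0  ⇒  (a,b)_∞ = +1.
v=13: a=13^2·(≡4), b=13^2·(≡9) mod 13; (4|13)=+1, (9|13)=+1; (−1)^{2·2·6}·(+1)^2·(+1)^2 = +1.
v=31: a=31^1·(≡26), b=31^1·(≡6) mod 31; (26|31)=-1, (6|31)=-1; (−1)^{1·1·15}·(-1)^1·(-1)^1 = -1.
v=2: v_2(a)=2, v_2(b)=-1; units ≡ 7, 3 (mod 8); ε·ε+αω+βω = 1·1+2·1+-1·0 ≡ 1  ⇒  (a,b)_2 = -1.
Ram(4495, 39457110) = {2, 5, 11, 31}; no ℚ_2-point on the conic.

[2, 5, 11, 31]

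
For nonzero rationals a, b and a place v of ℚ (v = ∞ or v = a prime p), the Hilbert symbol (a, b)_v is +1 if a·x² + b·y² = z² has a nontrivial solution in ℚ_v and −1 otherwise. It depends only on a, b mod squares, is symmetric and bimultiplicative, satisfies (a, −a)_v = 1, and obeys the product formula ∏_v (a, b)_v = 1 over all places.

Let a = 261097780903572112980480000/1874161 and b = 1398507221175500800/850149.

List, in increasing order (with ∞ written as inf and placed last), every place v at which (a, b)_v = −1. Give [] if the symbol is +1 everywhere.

(a, b) ≡ (57057, 17043) mod (ℚ^×)²; places V = {2, 3, 5, 7, 11, 13, 17, 19, 23, 37, ∞}.
(a,b)_37: α=-4, u≡4; β=-2, v≡17 (mod 37); (4|37)=+1, (17|37)=-1; sign (−1)^0·+1^-2·-1^-4 = +1.
(a,b)_13: α=5, u≡7; β=3, v≡6 (mod 13); (7|13)=-1, (6|13)=-1; sign (−1)^0·-1^3·-1^5 = +1.
(a,b)_∞: sgn(57057)=+, sgn(17043)=+, so +1.
(a,b)_2: α=12, β=18; u≡1, v≡3 (mod 8); ε(u)ε(v)=0·1, αω(v)=12·1, βω(u)=18·0; sum ≡ 0  ⇒  +1.
(a,b)_11: α=3, u≡2; β=0, v≡4 (mod 11); (2|11)=-1, (4|11)=+1; sign (−1)^0·-1^0·+1^3 = +1.
(a,b)_23: α=0, u≡22; β=-1, v≡14 (mod 23); (22|23)=-1, (14|23)=-1; sign (−1)^0·-1^-1·-1^0 = -1.
(a,b)_17: α=0, u≡12; β=2, v≡2 (mod 17); (12|17)=-1, (2|17)=+1; sign (−1)^0·-1^2·+1^0 = +1.
(a,b)_19: α=5, u≡16; β=3, v≡4 (mod 19); (16|19)=+1, (4|19)=+1; sign (−1)^1·+1^3·+1^5 = -1.
(a,b)_7: α=3, u≡6; β=2, v≡6 (mod 7); (6|7)=-1, (6|7)=-1; sign (−1)^0·-1^2·-1^3 = -1.
(a,b)_3: α=5, u≡2; β=-3, v≡2 (mod 3); (2|3)=-1, (2|3)=-1; sign (−1)^1·-1^-3·-1^5 = -1.
(a,b)_5: α=4, u≡3; β=2, v≡3 (mod 5); (3|5)=-1, (3|5)=-1; sign (−1)^0·-1^2·-1^4 = +1.
(57057, 17043 / ℚ) ramifies at {3, 7, 19, 23}: a division algebra.

[3, 7, 19, 23]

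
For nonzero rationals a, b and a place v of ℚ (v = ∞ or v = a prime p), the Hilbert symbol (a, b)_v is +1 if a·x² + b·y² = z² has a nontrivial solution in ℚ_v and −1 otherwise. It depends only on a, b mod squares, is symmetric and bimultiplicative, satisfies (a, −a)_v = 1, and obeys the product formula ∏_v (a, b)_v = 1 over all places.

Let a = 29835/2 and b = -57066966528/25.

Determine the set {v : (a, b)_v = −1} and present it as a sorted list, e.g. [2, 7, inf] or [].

(a, b) ≡ (6630, -771342) mod (ℚ^×)²; places V = {2, 3, 5, 11, 13, 17, 29, 31, ∞}.
(a,b)_∞: sgn(6630)=+, sgn(-771342)=−, so +1.
(a,b)_11: α=0, u≡7; β=1, v≡9 (mod 11); (7|11)=-1, (9|11)=+1; sign (−1)^0·-1^1·+1^0 = -1.
(a,b)_29: α=0, u≡26; β=1, v≡28 (mod 29); (26|29)=-1, (28|29)=+1; sign (−1)^0·-1^1·+1^0 = -1.
(a,b)_3: α=3, u≡2; β=1, v≡1 (mod 3); (2|3)=-1, (1|3)=+1; sign (−1)^1·-1^1·+1^3 = +1.
(a,b)_5: α=1, u≡1; β=-2, v≡2 (mod 5); (1|5)=+1, (2|5)=-1; sign (−1)^0·+1^-2·-1^1 = -1.
(a,b)_13: α=1, u≡10; β=1, v≡2 (mod 13); (10|13)=+1, (2|13)=-1; sign (−1)^0·+1^1·-1^1 = -1.
(a,b)_31: α=0, u≡22; β=1, v≡29 (mod 31); (22|31)=-1, (29|31)=-1; sign (−1)^0·-1^1·-1^0 = -1.
(a,b)_2: α=-1, β=9; u≡3, v≡1 (mod 8); ε(u)ε(v)=1·0, αω(v)=-1·0, βω(u)=9·1; sum ≡ 1  ⇒  -1.
(a,b)_17: α=1, u≡2; β=2, v≡2 (mod 17); (2|17)=+1, (2|17)=+1; sign (−1)^0·+1^2·+1^1 = +1.
|Ram(6630, -771342)| = 6, even; anisotropic at {2, 5, 11, 13, 29, 31}.

[2, 5, 11, 13, 29, 31]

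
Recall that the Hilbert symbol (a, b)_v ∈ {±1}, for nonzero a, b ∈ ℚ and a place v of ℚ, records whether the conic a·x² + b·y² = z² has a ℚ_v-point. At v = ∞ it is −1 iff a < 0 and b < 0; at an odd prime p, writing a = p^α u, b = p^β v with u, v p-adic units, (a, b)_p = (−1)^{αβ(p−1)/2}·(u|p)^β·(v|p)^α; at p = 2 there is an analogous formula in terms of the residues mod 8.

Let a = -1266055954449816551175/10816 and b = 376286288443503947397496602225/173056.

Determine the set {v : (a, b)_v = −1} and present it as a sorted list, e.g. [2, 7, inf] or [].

[3, 7]

Mod squares: a ≡ -7, b ≡ 2001. Check v ∈ {∞, 2, 3, 5, 7, 11, 13, 19, 23, 29}.
v=13: a=13^-2·(≡11), b=13^-2·(≡1) mod 13; (11|13)=-1, (1|13)=+1; (−1)^{-2·-2·6}·(-1)^-2·(+1)^-2 = +1.
v=∞: -7 < 0 and 2001 > 0  ⇒  (a,b)_∞ = +1.
v=23: a=23^6·(≡18), b=23^9·(≡1) mod 23; (18|23)=+1, (1|23)=+1; (−1)^{6·9·11}·(+1)^9·(+1)^6 = +1.
v=11: a=11^4·(≡4), b=11^4·(≡10) mod 11; (4|11)=+1, (10|11)=-1; (−1)^{4·4·5}·(+1)^4·(-1)^4 = +1.
v=3: a=3^4·(≡2), b=3^3·(≡1) mod 3; (2|3)=-1, (1|3)=+1; (−1)^{4·3·1}·(-1)^3·(+1)^4 = -1.
v=19: a=19^0·(≡18), b=19^2·(≡11) mod 19; (18|19)=-1, (11|19)=+1; (−1)^{0·2·9}·(-1)^2·(+1)^0 = +1.
v=5: a=5^2·(≡3), b=5^2·(≡4) mod 5; (3|5)=-1, (4|5)=+1; (−1)^{2·2·2}·(-1)^2·(+1)^2 = +1.
v=7: a=7^3·(≡6), b=7^4·(≡3) mod 7; (6|7)=-1, (3|7)=-1; (−1)^{3·4·3}·(-1)^4·(-1)^3 = -1.
v=2: v_2(a)=-6, v_2(b)=-10; units ≡ 1, 1 (mod 8); ε·ε+αω+βω = 0·0+-6·0+-10·0 ≡ 0  ⇒  (a,b)_2 = +1.
v=29: a=29^2·(≡7), b=29^3·(≡10) mod 29; (7|29)=+1, (10|29)=-1; (−1)^{2·3·14}·(+1)^3·(-1)^2 = +1.
(-7, 2001 / ℚ) ramifies at {3, 7}: a division algebra.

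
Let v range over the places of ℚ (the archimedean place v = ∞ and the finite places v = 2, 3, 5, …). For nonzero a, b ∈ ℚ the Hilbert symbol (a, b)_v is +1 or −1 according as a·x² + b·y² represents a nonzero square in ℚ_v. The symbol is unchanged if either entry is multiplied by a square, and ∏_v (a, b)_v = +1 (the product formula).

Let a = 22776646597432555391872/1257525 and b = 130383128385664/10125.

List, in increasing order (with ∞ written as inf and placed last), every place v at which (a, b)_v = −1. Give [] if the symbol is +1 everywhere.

[3, 5]

Mod squares: a ≡ 16422, b ≡ 170. Check v ∈ {∞, 2, 3, 5, 7, 11, 17, 23}.
v=2: v_2(a)=7, v_2(b)=7; units ≡ 3, 5 (mod 8); ε·ε+αω+βω = 1·0+7·1+7·1 ≡ 0  ⇒  (a,b)_2 = +1.
v=17: a=17^9·(≡5), b=17^5·(≡3) mod 17; (5|17)=-1, (3|17)=-1; (−1)^{9·5·8}·(-1)^5·(-1)^9 = +1.
v=23: a=23^-1·(≡9), b=23^0·(≡18) mod 23; (9|23)=+1, (18|23)=+1; (−1)^{-1·0·11}·(+1)^0·(+1)^-1 = +1.
v=11: a=11^8·(≡2), b=11^4·(≡4) mod 11; (2|11)=-1, (4|11)=+1; (−1)^{8·4·5}·(-1)^4·(+1)^8 = +1.
v=5: a=5^-2·(≡2), b=5^-3·(≡4) mod 5; (2|5)=-1, (4|5)=+1; (−1)^{-2·-3·2}·(-1)^-3·(+1)^-2 = -1.
v=7: a=7^1·(≡1), b=7^2·(≡4) mod 7; (1|7)=+1, (4|7)=+1; (−1)^{1·2·3}·(+1)^2·(+1)^1 = +1.
v=3: a=3^-7·(≡2), b=3^-4·(≡2) mod 3; (2|3)=-1, (2|3)=-1; (−1)^{-7·-4·1}·(-1)^-4·(-1)^-7 = -1.
v=∞: 16422 > 0 and 170 > 0  ⇒  (a,b)_∞ = +1.
(16422, 170 / ℚ) ramifies at {3, 5}: a division algebra.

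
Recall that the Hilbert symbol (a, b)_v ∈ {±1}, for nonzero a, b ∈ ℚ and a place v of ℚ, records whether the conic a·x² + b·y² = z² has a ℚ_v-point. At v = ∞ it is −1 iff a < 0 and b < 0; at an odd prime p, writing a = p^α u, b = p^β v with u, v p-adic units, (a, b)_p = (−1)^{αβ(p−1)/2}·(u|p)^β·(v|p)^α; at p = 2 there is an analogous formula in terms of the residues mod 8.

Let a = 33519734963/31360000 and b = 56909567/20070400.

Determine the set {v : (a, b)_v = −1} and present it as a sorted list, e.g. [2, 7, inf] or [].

Mod squares: a ≡ 13547, b ≡ 23. Check v ∈ {∞, 2, 5, 7, 11, 13, 19, 23, 31}.
v=13: a=13^2·(≡9), b=13^2·(≡9) mod 13; (9|13)=+1, (9|13)=+1; (−1)^{2·2·6}·(+1)^2·(+1)^2 = +1.
v=7: a=7^-2·(≡2), b=7^-2·(≡4) mod 7; (2|7)=+1, (4|7)=+1; (−1)^{-2·-2·3}·(+1)^-2·(+1)^-2 = +1.
v=2: v_2(a)=-10, v_2(b)=-14; units ≡ 3, 7 (mod 8); ε·ε+αω+βω = 1·1+-10·0+-14·1 ≡ 1  ⇒  (a,b)_2 = -1.
v=5: a=5^-4·(≡3), b=5^-2·(≡2) mod 5; (3|5)=-1, (2|5)=-1; (−1)^{-4·-2·2}·(-1)^-2·(-1)^-4 = +1.
v=11: a=11^4·(≡2), b=11^4·(≡9) mod 11; (2|11)=-1, (9|11)=+1; (−1)^{4·4·5}·(-1)^4·(+1)^4 = +1.
v=∞: 13547 > 0 and 23 > 0  ⇒  (a,b)_∞ = +1.
v=19: a=19^1·(≡14), b=19^0·(≡4) mod 19; (14|19)=-1, (4|19)=+1; (−1)^{1·0·9}·(-1)^0·(+1)^1 = +1.
v=23: a=23^1·(≡5), b=23^1·(≡6) mod 23; (5|23)=-1, (6|23)=+1; (−1)^{1·1·11}·(-1)^1·(+1)^1 = +1.
v=31: a=31^1·(≡29), b=31^0·(≡29) mod 31; (29|31)=-1, (29|31)=-1; (−1)^{1·0·15}·(-1)^0·(-1)^1 = -1.
(13547, 23 / ℚ) ramifies at {2, 31}: a division algebra.

[2, 31]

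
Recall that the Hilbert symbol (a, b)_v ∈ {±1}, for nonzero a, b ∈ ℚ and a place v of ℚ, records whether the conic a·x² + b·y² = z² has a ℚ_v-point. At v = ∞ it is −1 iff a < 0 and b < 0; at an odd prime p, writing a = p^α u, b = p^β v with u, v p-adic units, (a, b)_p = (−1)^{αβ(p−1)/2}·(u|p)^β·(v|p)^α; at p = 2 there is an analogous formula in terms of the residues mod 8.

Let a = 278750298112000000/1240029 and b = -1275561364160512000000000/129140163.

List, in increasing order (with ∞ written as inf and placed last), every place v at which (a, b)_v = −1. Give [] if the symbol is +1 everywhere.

[5, 7]

Mod squares: a ≡ 273, b ≡ -165. Check v ∈ {∞, 2, 3, 5, 7, 11, 13}.
v=3: a=3^-11·(≡1), b=3^-17·(≡2) mod 3; (1|3)=+1, (2|3)=-1; (−1)^{-11·-17·1}·(+1)^-17·(-1)^-11 = +1.
v=13: a=13^3·(≡8), b=13^4·(≡4) mod 13; (8|13)=-1, (4|13)=+1; (−1)^{3·4·6}·(-1)^4·(+1)^3 = +1.
v=11: a=11^2·(≡3), b=11^3·(≡8) mod 11; (3|11)=+1, (8|11)=-1; (−1)^{2·3·5}·(+1)^3·(-1)^2 = +1.
v=∞: 273 > 0 and -165 < 0  ⇒  (a,b)_∞ = +1.
v=2: v_2(a)=26, v_2(b)=34; units ≡ 1, 3 (mod 8); ε·ε+αω+βω = 0·1+26·1+34·0 ≡ 0  ⇒  (a,b)_2 = +1.
v=5: a=5^6·(≡2), b=5^9·(≡2) mod 5; (2|5)=-1, (2|5)=-1; (−1)^{6·9·2}·(-1)^9·(-1)^6 = -1.
v=7: a=7^-1·(≡4), b=7^0·(≡6) mod 7; (4|7)=+1, (6|7)=-1; (−1)^{-1·0·3}·(+1)^0·(-1)^-1 = -1.
Ram(273, -165) = {5, 7}; no ℚ_5-point on the conic.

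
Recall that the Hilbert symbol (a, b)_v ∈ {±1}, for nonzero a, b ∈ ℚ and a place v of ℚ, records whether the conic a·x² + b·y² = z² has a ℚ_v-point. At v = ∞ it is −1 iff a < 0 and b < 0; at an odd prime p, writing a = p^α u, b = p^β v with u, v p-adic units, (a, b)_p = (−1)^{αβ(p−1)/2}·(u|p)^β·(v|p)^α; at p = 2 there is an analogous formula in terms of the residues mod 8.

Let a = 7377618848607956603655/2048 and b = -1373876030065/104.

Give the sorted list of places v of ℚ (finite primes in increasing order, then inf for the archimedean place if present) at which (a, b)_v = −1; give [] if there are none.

[7, 17]

Mod squares: a ≡ 510, b ≡ -10010. Check v ∈ {∞, 2, 3, 5, 7, 11, 13, 17, 31, 41, 47}.
v=41: a=41^0·(≡32), b=41^2·(≡17) mod 41; (32|41)=+1, (17|41)=-1; (−1)^{0·2·20}·(+1)^2·(-1)^0 = +1.
v=5: a=5^1·(≡2), b=5^1·(≡3) mod 5; (2|5)=-1, (3|5)=-1; (−1)^{1·1·2}·(-1)^1·(-1)^1 = +1.
v=11: a=11^2·(≡4), b=11^1·(≡9) mod 11; (4|11)=+1, (9|11)=+1; (−1)^{2·1·5}·(+1)^1·(+1)^2 = +1.
v=∞: 510 > 0 and -10010 < 0  ⇒  (a,b)_∞ = +1.
v=17: a=17^1·(≡8), b=17^0·(≡3) mod 17; (8|17)=+1, (3|17)=-1; (−1)^{1·0·8}·(+1)^0·(-1)^1 = -1.
v=47: a=47^0·(≡13), b=47^2·(≡34) mod 47; (13|47)=-1, (34|47)=+1; (−1)^{0·2·23}·(-1)^2·(+1)^0 = +1.
v=13: a=13^4·(≡10), b=13^-1·(≡9) mod 13; (10|13)=+1, (9|13)=+1; (−1)^{4·-1·6}·(+1)^-1·(+1)^4 = +1.
v=31: a=31^0·(≡28), b=31^2·(≡24) mod 31; (28|31)=+1, (24|31)=-1; (−1)^{0·2·15}·(+1)^2·(-1)^0 = +1.
v=7: a=7^4·(≡3), b=7^1·(≡6) mod 7; (3|7)=-1, (6|7)=-1; (−1)^{4·1·3}·(-1)^1·(-1)^4 = -1.
v=2: v_2(a)=-11, v_2(b)=-3; units ≡ 7, 3 (mod 8); ε·ε+αω+βω = 1·1+-11·1+-3·0 ≡ 0  ⇒  (a,b)_2 = +1.
v=3: a=3^21·(≡2), b=3^0·(≡1) mod 3; (2|3)=-1, (1|3)=+1; (−1)^{21·0·1}·(-1)^0·(+1)^21 = +1.
|Ram(510, -10010)| = 2, even; anisotropic at {7, 17}.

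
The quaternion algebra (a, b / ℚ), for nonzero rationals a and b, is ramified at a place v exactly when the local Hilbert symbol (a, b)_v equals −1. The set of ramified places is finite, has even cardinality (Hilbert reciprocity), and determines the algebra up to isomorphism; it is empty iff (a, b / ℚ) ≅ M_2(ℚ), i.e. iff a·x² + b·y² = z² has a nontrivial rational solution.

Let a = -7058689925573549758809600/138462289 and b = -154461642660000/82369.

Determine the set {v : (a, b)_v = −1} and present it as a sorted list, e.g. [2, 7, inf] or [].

[11, inf]

Mod squares: a ≡ -374, b ≡ -25194. Check v ∈ {∞, 2, 3, 5, 7, 11, 13, 17, 19, 29, 41}.
v=17: a=17^5·(≡5), b=17^1·(≡14) mod 17; (5|17)=-1, (14|17)=-1; (−1)^{5·1·8}·(-1)^1·(-1)^5 = +1.
v=7: a=7^-2·(≡1), b=7^-2·(≡3) mod 7; (1|7)=+1, (3|7)=-1; (−1)^{-2·-2·3}·(+1)^-2·(-1)^-2 = +1.
v=11: a=11^3·(≡2), b=11^0·(≡6) mod 11; (2|11)=-1, (6|11)=-1; (−1)^{3·0·5}·(-1)^0·(-1)^3 = -1.
v=2: v_2(a)=9, v_2(b)=5; units ≡ 5, 3 (mod 8); ε·ε+αω+βω = 0·1+9·1+5·1 ≡ 0  ⇒  (a,b)_2 = +1.
v=29: a=29^0·(≡18), b=29^2·(≡7) mod 29; (18|29)=-1, (7|29)=+1; (−1)^{0·2·14}·(-1)^2·(+1)^0 = +1.
v=41: a=41^-4·(≡25), b=41^-2·(≡37) mod 41; (25|41)=+1, (37|41)=+1; (−1)^{-4·-2·20}·(+1)^-2·(+1)^-4 = +1.
v=13: a=13^2·(≡9), b=13^1·(≡12) mod 13; (9|13)=+1, (12|13)=+1; (−1)^{2·1·6}·(+1)^1·(+1)^2 = +1.
v=5: a=5^2·(≡4), b=5^4·(≡1) mod 5; (4|5)=+1, (1|5)=+1; (−1)^{2·4·2}·(+1)^4·(+1)^2 = +1.
v=3: a=3^14·(≡1), b=3^7·(≡2) mod 3; (1|3)=+1, (2|3)=-1; (−1)^{14·7·1}·(+1)^7·(-1)^14 = +1.
v=∞: -374 < 0 and -25194 < 0  ⇒  (a,b)_∞ = -1.
v=19: a=19^2·(≡11), b=19^1·(≡1) mod 19; (11|19)=+1, (1|19)=+1; (−1)^{2·1·9}·(+1)^1·(+1)^2 = +1.
Ram(-374, -25194) = {11, ∞}; no ℚ_11-point on the conic.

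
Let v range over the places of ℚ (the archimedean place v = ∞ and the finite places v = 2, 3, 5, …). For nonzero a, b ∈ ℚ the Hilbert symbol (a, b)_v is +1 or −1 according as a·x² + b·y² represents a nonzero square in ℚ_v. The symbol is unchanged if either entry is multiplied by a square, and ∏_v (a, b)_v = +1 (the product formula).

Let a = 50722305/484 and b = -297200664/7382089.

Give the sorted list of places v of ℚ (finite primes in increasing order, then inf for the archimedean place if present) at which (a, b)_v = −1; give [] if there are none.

Mod squares: a ≡ 140505, b ≡ -6. Check v ∈ {∞, 2, 3, 5, 11, 13, 17, 19, 23, 29}.
v=23: a=23^0·(≡14), b=23^2·(≡21) mod 23; (14|23)=-1, (21|23)=-1; (−1)^{0·2·11}·(-1)^2·(-1)^0 = +1.
v=29: a=29^1·(≡10), b=29^0·(≡23) mod 29; (10|29)=-1, (23|29)=+1; (−1)^{1·0·14}·(-1)^0·(+1)^1 = +1.
v=11: a=11^-2·(≡10), b=11^-2·(≡3) mod 11; (10|11)=-1, (3|11)=+1; (−1)^{-2·-2·5}·(-1)^-2·(+1)^-2 = +1.
v=5: a=5^1·(≡4), b=5^0·(≡4) mod 5; (4|5)=+1, (4|5)=+1; (−1)^{1·0·2}·(+1)^0·(+1)^1 = +1.
v=2: v_2(a)=-2, v_2(b)=3; units ≡ 1, 5 (mod 8); ε·ε+αω+βω = 0·0+-2·1+3·0 ≡ 0  ⇒  (a,b)_2 = +1.
v=3: a=3^1·(≡2), b=3^5·(≡1) mod 3; (2|3)=-1, (1|3)=+1; (−1)^{1·5·1}·(-1)^5·(+1)^1 = +1.
v=13: a=13^0·(≡12), b=13^-2·(≡6) mod 13; (12|13)=+1, (6|13)=-1; (−1)^{0·-2·6}·(+1)^-2·(-1)^0 = +1.
v=17: a=17^1·(≡10), b=17^2·(≡10) mod 17; (10|17)=-1, (10|17)=-1; (−1)^{1·2·8}·(-1)^2·(-1)^1 = -1.
v=∞: 140505 > 0 and -6 < 0  ⇒  (a,b)_∞ = +1.
v=19: a=19^3·(≡11), b=19^-2·(≡3) mod 19; (11|19)=+1, (3|19)=-1; (−1)^{3·-2·9}·(+1)^-2·(-1)^3 = -1.
Ram(140505, -6) = {17, 19}; no ℚ_17-point on the conic.

[17, 19]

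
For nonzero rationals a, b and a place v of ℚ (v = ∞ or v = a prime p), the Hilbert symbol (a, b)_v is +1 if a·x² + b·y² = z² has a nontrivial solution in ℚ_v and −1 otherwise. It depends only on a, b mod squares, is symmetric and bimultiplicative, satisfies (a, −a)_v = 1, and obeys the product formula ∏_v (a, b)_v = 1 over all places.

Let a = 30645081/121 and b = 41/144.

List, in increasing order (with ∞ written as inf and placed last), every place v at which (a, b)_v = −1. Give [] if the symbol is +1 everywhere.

Mod squares: a ≡ 3405009, b ≡ 41. Check v ∈ {∞, 2, 3, 11, 19, 31, 41, 47}.
v=47: a=47^1·(≡38), b=47^0·(≡45) mod 47; (38|47)=-1, (45|47)=-1; (−1)^{1·0·23}·(-1)^0·(-1)^1 = -1.
v=41: a=41^1·(≡15), b=41^1·(≡2) mod 41; (15|41)=-1, (2|41)=+1; (−1)^{1·1·20}·(-1)^1·(+1)^1 = -1.
v=11: a=11^-2·(≡5), b=11^0·(≡8) mod 11; (5|11)=+1, (8|11)=-1; (−1)^{-2·0·5}·(+1)^0·(-1)^-2 = +1.
v=2: v_2(a)=0, v_2(b)=-4; units ≡ 1, 1 (mod 8); ε·ε+αω+βω = 0·0+0·0+-4·0 ≡ 0  ⇒  (a,b)_2 = +1.
v=∞: 3405009 > 0 and 41 > 0  ⇒  (a,b)_∞ = +1.
v=31: a=31^1·(≡13), b=31^0·(≡16) mod 31; (13|31)=-1, (16|31)=+1; (−1)^{1·0·15}·(-1)^0·(+1)^1 = +1.
v=19: a=19^1·(≡12), b=19^0·(≡2) mod 19; (12|19)=-1, (2|19)=-1; (−1)^{1·0·9}·(-1)^0·(-1)^1 = -1.
v=3: a=3^3·(≡1), b=3^-2·(≡2) mod 3; (1|3)=+1, (2|3)=-1; (−1)^{3·-2·1}·(+1)^-2·(-1)^3 = -1.
(3405009, 41 / ℚ) ramifies at {3, 19, 41, 47}: a division algebra.

[3, 19, 41, 47]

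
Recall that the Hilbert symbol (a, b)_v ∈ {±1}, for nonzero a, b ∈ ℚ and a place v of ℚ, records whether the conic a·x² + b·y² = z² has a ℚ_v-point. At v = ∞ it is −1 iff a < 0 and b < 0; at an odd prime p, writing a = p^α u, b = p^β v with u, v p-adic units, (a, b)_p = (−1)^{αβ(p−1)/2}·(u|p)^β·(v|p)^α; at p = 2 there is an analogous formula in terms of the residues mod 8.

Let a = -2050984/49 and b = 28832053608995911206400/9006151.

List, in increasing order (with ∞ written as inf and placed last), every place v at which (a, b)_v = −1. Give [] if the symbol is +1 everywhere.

[29, 37]

Mod squares: a ≡ -3034, b ≡ 1263994. Check v ∈ {∞, 2, 5, 7, 11, 13, 19, 29, 31, 37, 41}.
v=29: a=29^0·(≡18), b=29^1·(≡25) mod 29; (18|29)=-1, (25|29)=+1; (−1)^{0·1·14}·(-1)^1·(+1)^0 = -1.
v=41: a=41^1·(≡20), b=41^4·(≡25) mod 41; (20|41)=+1, (25|41)=+1; (−1)^{1·4·20}·(+1)^4·(+1)^1 = +1.
v=2: v_2(a)=3, v_2(b)=9; units ≡ 3, 5 (mod 8); ε·ε+αω+βω = 1·0+3·1+9·1 ≡ 0  ⇒  (a,b)_2 = +1.
v=19: a=19^0·(≡6), b=19^1·(≡16) mod 19; (6|19)=+1, (16|19)=+1; (−1)^{0·1·9}·(+1)^1·(+1)^0 = +1.
v=31: a=31^0·(≡9), b=31^-1·(≡28) mod 31; (9|31)=+1, (28|31)=+1; (−1)^{0·-1·15}·(+1)^-1·(+1)^0 = +1.
v=37: a=37^1·(≡18), b=37^3·(≡4) mod 37; (18|37)=-1, (4|37)=+1; (−1)^{1·3·18}·(-1)^3·(+1)^1 = -1.
v=7: a=7^-2·(≡2), b=7^-4·(≡1) mod 7; (2|7)=+1, (1|7)=+1; (−1)^{-2·-4·3}·(+1)^-4·(+1)^-2 = +1.
v=5: a=5^0·(≡4), b=5^2·(≡1) mod 5; (4|5)=+1, (1|5)=+1; (−1)^{0·2·2}·(+1)^2·(+1)^0 = +1.
v=13: a=13^2·(≡11), b=13^4·(≡12) mod 13; (11|13)=-1, (12|13)=+1; (−1)^{2·4·6}·(-1)^4·(+1)^2 = +1.
v=11: a=11^0·(≡2), b=11^-2·(≡10) mod 11; (2|11)=-1, (10|11)=-1; (−1)^{0·-2·5}·(-1)^-2·(-1)^0 = +1.
v=∞: -3034 < 0 and 1263994 > 0  ⇒  (a,b)_∞ = +1.
|Ram(-3034, 1263994)| = 2, even; anisotropic at {29, 37}.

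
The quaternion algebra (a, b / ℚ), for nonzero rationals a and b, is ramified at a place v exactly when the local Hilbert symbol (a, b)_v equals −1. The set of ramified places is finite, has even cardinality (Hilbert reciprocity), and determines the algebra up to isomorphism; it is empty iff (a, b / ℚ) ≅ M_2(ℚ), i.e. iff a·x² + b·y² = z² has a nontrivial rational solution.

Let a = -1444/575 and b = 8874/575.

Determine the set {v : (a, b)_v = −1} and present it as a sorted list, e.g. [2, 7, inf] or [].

(a, b) ≡ (-23, 22678) mod (ℚ^×)²; places V = {2, 3, 5, 17, 19, 23, 29, ∞}.
(a,b)_2: α=2, β=1; u≡1, v≡3 (mod 8); ε(u)ε(v)=0·1, αω(v)=2·1, βω(u)=1·0; sum ≡ 0  ⇒  +1.
(a,b)_5: α=-2, u≡2; β=-2, v≡3 (mod 5); (2|5)=-1, (3|5)=-1; sign (−1)^0·-1^-2·-1^-2 = +1.
(a,b)_29: α=0, u≡22; β=1, v≡20 (mod 29); (22|29)=+1, (20|29)=+1; sign (−1)^0·+1^1·+1^0 = +1.
(a,b)_∞: sgn(-23)=−, sgn(22678)=+, so +1.
(a,b)_17: α=0, u≡11; β=1, v≡13 (mod 17); (11|17)=-1, (13|17)=+1; sign (−1)^0·-1^1·+1^0 = -1.
(a,b)_23: α=-1, u≡14; β=-1, v≡21 (mod 23); (14|23)=-1, (21|23)=-1; sign (−1)^1·-1^-1·-1^-1 = -1.
(a,b)_19: α=2, u≡3; β=0, v≡4 (mod 19); (3|19)=-1, (4|19)=+1; sign (−1)^0·-1^0·+1^2 = +1.
(a,b)_3: α=0, u≡1; β=2, v≡1 (mod 3); (1|3)=+1, (1|3)=+1; sign (−1)^0·+1^2·+1^0 = +1.
|Ram(-23, 22678)| = 2, even; anisotropic at {17, 23}.

[17, 23]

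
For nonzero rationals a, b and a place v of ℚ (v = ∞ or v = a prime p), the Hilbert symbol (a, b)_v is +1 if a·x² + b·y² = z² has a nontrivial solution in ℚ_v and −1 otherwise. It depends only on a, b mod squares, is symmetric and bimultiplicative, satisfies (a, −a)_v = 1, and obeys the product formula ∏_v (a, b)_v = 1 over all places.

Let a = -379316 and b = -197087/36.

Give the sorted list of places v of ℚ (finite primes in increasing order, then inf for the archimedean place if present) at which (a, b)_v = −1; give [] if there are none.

(a, b) ≡ (-94829, -197087) mod (ℚ^×)²; places V = {2, 3, 7, 11, 19, 23, 31, 41, ∞}.
(a,b)_7: α=1, u≡6; β=0, v≡5 (mod 7); (6|7)=-1, (5|7)=-1; sign (−1)^0·-1^0·-1^1 = -1.
(a,b)_∞: sgn(-94829)=−, sgn(-197087)=−, so -1.
(a,b)_3: α=0, u≡1; β=-2, v≡1 (mod 3); (1|3)=+1, (1|3)=+1; sign (−1)^0·+1^-2·+1^0 = +1.
(a,b)_31: α=1, u≡9; β=0, v≡27 (mod 31); (9|31)=+1, (27|31)=-1; sign (−1)^0·+1^0·-1^1 = -1.
(a,b)_2: α=2, β=-2; u≡3, v≡1 (mod 8); ε(u)ε(v)=1·0, αω(v)=2·0, βω(u)=-2·1; sum ≡ 0  ⇒  +1.
(a,b)_41: α=0, u≡16; β=1, v≡2 (mod 41); (16|41)=+1, (2|41)=+1; sign (−1)^0·+1^1·+1^0 = +1.
(a,b)_23: α=1, u≡22; β=1, v≡22 (mod 23); (22|23)=-1, (22|23)=-1; sign (−1)^1·-1^1·-1^1 = -1.
(a,b)_11: α=0, u≡8; β=1, v≡8 (mod 11); (8|11)=-1, (8|11)=-1; sign (−1)^0·-1^1·-1^0 = -1.
(a,b)_19: α=1, u≡5; β=1, v≡9 (mod 19); (5|19)=+1, (9|19)=+1; sign (−1)^1·+1^1·+1^1 = -1.
(-94829, -197087 / ℚ) ramifies at {7, 11, 19, 23, 31, ∞}: a division algebra.

[7, 11, 19, 23, 31, inf]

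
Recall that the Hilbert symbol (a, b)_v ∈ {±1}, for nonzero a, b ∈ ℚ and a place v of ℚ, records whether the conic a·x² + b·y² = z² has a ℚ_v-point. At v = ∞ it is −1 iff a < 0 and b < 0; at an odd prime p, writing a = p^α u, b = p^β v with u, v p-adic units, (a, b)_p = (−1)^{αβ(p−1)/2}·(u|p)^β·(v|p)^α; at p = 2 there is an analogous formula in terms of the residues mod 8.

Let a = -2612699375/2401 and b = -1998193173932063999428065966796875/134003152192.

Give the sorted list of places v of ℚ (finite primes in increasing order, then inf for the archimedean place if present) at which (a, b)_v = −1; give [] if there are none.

[11, 13, 41, inf]

(a, b) ≡ (-4180319, -421135) mod (ℚ^×)²; places V = {2, 3, 5, 7, 11, 13, 19, 23, 31, 37, 41, ∞}.
(a,b)_5: α=4, u≡1; β=11, v≡2 (mod 5); (1|5)=+1, (2|5)=-1; sign (−1)^0·+1^11·-1^4 = +1.
(a,b)_3: α=0, u≡1; β=2, v≡2 (mod 3); (1|3)=+1, (2|3)=-1; sign (−1)^0·+1^2·-1^0 = +1.
(a,b)_23: α=1, u≡2; β=4, v≡16 (mod 23); (2|23)=+1, (16|23)=+1; sign (−1)^0·+1^4·+1^1 = +1.
(a,b)_13: α=1, u≡2; β=-1, v≡4 (mod 13); (2|13)=-1, (4|13)=+1; sign (−1)^0·-1^-1·+1^1 = -1.
(a,b)_31: α=1, u≡7; β=7, v≡6 (mod 31); (7|31)=+1, (6|31)=-1; sign (−1)^1·+1^7·-1^1 = +1.
(a,b)_∞: sgn(-4180319)=−, sgn(-421135)=−, so -1.
(a,b)_7: α=-4, u≡1; β=-6, v≡5 (mod 7); (1|7)=+1, (5|7)=-1; sign (−1)^0·+1^-6·-1^-4 = +1.
(a,b)_19: α=0, u≡7; β=1, v≡10 (mod 19); (7|19)=+1, (10|19)=-1; sign (−1)^0·+1^1·-1^0 = +1.
(a,b)_37: α=0, u≡15; β=-2, v≡21 (mod 37); (15|37)=-1, (21|37)=+1; sign (−1)^0·-1^-2·+1^0 = +1.
(a,b)_41: α=1, u≡32; β=4, v≡7 (mod 41); (32|41)=+1, (7|41)=-1; sign (−1)^0·+1^4·-1^1 = -1.
(a,b)_2: α=0, β=-6; u≡1, v≡1 (mod 8); ε(u)ε(v)=0·0, αω(v)=0·0, βω(u)=-6·0; sum ≡ 0  ⇒  +1.
(a,b)_11: α=1, u≡8; β=1, v≡6 (mod 11); (8|11)=-1, (6|11)=-1; sign (−1)^1·-1^1·-1^1 = -1.
(-4180319, -421135 / ℚ) ramifies at {11, 13, 41, ∞}: a division algebra.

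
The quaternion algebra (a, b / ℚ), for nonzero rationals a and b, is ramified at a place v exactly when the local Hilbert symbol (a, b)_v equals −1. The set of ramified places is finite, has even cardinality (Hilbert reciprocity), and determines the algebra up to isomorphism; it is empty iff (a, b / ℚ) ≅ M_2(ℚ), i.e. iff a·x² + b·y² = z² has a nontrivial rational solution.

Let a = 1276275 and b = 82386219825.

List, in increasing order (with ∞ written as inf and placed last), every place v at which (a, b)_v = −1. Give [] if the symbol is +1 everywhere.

[3, 7, 11, 17]

Mod squares: a ≡ 51051, b ≡ 17. Check v ∈ {∞, 2, 3, 5, 7, 11, 13, 17}.
v=11: a=11^1·(≡8), b=11^0·(≡8) mod 11; (8|11)=-1, (8|11)=-1; (−1)^{1·0·5}·(-1)^0·(-1)^1 = -1.
v=∞: 51051 > 0 and 17 > 0  ⇒  (a,b)_∞ = +1.
v=3: a=3^1·(≡1), b=3^4·(≡2) mod 3; (1|3)=+1, (2|3)=-1; (−1)^{1·4·1}·(+1)^4·(-1)^1 = -1.
v=7: a=7^1·(≡3), b=7^2·(≡5) mod 7; (3|7)=-1, (5|7)=-1; (−1)^{1·2·3}·(-1)^2·(-1)^1 = -1.
v=13: a=13^1·(≡12), b=13^2·(≡4) mod 13; (12|13)=+1, (4|13)=+1; (−1)^{1·2·6}·(+1)^2·(+1)^1 = +1.
v=17: a=17^1·(≡3), b=17^3·(≡4) mod 17; (3|17)=-1, (4|17)=+1; (−1)^{1·3·8}·(-1)^3·(+1)^1 = -1.
v=2: v_2(a)=0, v_2(b)=0; units ≡ 3, 1 (mod 8); ε·ε+αω+βω = 1·0+0·0+0·1 ≡ 0  ⇒  (a,b)_2 = +1.
v=5: a=5^2·(≡1), b=5^2·(≡3) mod 5; (1|5)=+1, (3|5)=-1; (−1)^{2·2·2}·(+1)^2·(-1)^2 = +1.
Ram(51051, 17) = {3, 7, 11, 17}; no ℚ_3-point on the conic.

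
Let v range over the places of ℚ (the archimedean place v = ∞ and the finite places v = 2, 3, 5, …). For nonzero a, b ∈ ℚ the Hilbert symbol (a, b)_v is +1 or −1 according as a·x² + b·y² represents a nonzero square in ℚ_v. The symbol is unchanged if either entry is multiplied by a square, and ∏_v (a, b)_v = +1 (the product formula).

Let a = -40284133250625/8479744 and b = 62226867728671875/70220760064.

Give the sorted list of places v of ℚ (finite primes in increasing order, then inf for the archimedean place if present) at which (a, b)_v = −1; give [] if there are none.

[2, 31]

(a, b) ≡ (-9889, 115) mod (ℚ^×)²; places V = {2, 3, 5, 7, 11, 13, 23, 29, 31, 37, ∞}.
(a,b)_3: α=2, u≡2; β=4, v≡1 (mod 3); (2|3)=-1, (1|3)=+1; sign (−1)^0·-1^4·+1^2 = +1.
(a,b)_7: α=-2, u≡1; β=-4, v≡6 (mod 7); (1|7)=+1, (6|7)=-1; sign (−1)^0·+1^-4·-1^-2 = +1.
(a,b)_5: α=4, u≡1; β=7, v≡3 (mod 5); (1|5)=+1, (3|5)=-1; sign (−1)^0·+1^7·-1^4 = +1.
(a,b)_2: α=-10, β=-10; u≡7, v≡3 (mod 8); ε(u)ε(v)=1·1, αω(v)=-10·1, βω(u)=-10·0; sum ≡ 1  ⇒  -1.
(a,b)_29: α=1, u≡4; β=2, v≡5 (mod 29); (4|29)=+1, (5|29)=+1; sign (−1)^0·+1^2·+1^1 = +1.
(a,b)_11: α=1, u≡3; β=0, v≡5 (mod 11); (3|11)=+1, (5|11)=+1; sign (−1)^0·+1^0·+1^1 = +1.
(a,b)_∞: sgn(-9889)=−, sgn(115)=+, so +1.
(a,b)_37: α=2, u≡26; β=0, v≡34 (mod 37); (26|37)=+1, (34|37)=+1; sign (−1)^0·+1^0·+1^2 = +1.
(a,b)_31: α=1, u≡26; β=2, v≡23 (mod 31); (26|31)=-1, (23|31)=-1; sign (−1)^0·-1^2·-1^1 = -1.
(a,b)_23: α=2, u≡13; β=3, v≡22 (mod 23); (13|23)=+1, (22|23)=-1; sign (−1)^0·+1^3·-1^2 = +1.
(a,b)_13: α=-2, u≡1; β=-4, v≡5 (mod 13); (1|13)=+1, (5|13)=-1; sign (−1)^0·+1^-4·-1^-2 = +1.
(-9889, 115 / ℚ) ramifies at {2, 31}: a division algebra.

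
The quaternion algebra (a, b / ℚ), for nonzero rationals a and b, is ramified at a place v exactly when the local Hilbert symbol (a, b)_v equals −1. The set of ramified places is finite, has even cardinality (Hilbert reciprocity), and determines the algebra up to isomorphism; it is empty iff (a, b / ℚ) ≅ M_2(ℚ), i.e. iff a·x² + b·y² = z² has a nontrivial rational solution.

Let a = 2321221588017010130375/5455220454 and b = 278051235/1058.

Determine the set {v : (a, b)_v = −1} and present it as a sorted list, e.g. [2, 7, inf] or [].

(a, b) ≡ (5610, 39270) mod (ℚ^×)²; places V = {2, 3, 5, 7, 11, 17, 19, 23, ∞}.
(a,b)_∞: sgn(5610)=+, sgn(39270)=+, so +1.
(a,b)_23: α=-4, u≡15; β=-2, v≡13 (mod 23); (15|23)=-1, (13|23)=+1; sign (−1)^0·-1^-2·+1^-4 = +1.
(a,b)_7: α=6, u≡3; β=3, v≡3 (mod 7); (3|7)=-1, (3|7)=-1; sign (−1)^0·-1^3·-1^6 = -1.
(a,b)_17: α=9, u≡12; β=3, v≡9 (mod 17); (12|17)=-1, (9|17)=+1; sign (−1)^0·-1^3·+1^9 = -1.
(a,b)_3: α=-3, u≡1; β=1, v≡1 (mod 3); (1|3)=+1, (1|3)=+1; sign (−1)^1·+1^1·+1^-3 = -1.
(a,b)_19: α=-2, u≡1; β=0, v≡11 (mod 19); (1|19)=+1, (11|19)=+1; sign (−1)^0·+1^0·+1^-2 = +1.
(a,b)_11: α=3, u≡5; β=1, v≡6 (mod 11); (5|11)=+1, (6|11)=-1; sign (−1)^1·+1^1·-1^3 = +1.
(a,b)_2: α=-1, β=-1; u≡5, v≡3 (mod 8); ε(u)ε(v)=0·1, αω(v)=-1·1, βω(u)=-1·1; sum ≡ 0  ⇒  +1.
(a,b)_5: α=3, u≡2; β=1, v≡4 (mod 5); (2|5)=-1, (4|5)=+1; sign (−1)^0·-1^1·+1^3 = -1.
|Ram(5610, 39270)| = 4, even; anisotropic at {3, 5, 7, 17}.

[3, 5, 7, 17]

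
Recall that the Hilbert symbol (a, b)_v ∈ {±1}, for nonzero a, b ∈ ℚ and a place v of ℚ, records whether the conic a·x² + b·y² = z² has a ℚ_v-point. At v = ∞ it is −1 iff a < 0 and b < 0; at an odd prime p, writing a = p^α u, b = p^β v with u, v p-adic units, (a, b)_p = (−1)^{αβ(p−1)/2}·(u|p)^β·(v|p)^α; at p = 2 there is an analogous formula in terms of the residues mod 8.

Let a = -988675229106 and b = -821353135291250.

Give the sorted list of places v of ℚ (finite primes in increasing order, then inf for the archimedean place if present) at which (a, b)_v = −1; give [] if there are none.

[2, 19, 31, inf]

(a, b) ≡ (-116994, -43586) mod (ℚ^×)²; places V = {2, 3, 5, 17, 19, 31, 37, ∞}.
(a,b)_∞: sgn(-116994)=−, sgn(-43586)=−, so -1.
(a,b)_37: α=1, u≡14; β=1, v≡2 (mod 37); (14|37)=-1, (2|37)=-1; sign (−1)^0·-1^1·-1^1 = +1.
(a,b)_19: α=2, u≡8; β=3, v≡11 (mod 19); (8|19)=-1, (11|19)=+1; sign (−1)^0·-1^3·+1^2 = -1.
(a,b)_5: α=0, u≡4; β=4, v≡4 (mod 5); (4|5)=+1, (4|5)=+1; sign (−1)^0·+1^4·+1^0 = +1.
(a,b)_31: α=1, u≡20; β=1, v≡19 (mod 31); (20|31)=+1, (19|31)=+1; sign (−1)^1·+1^1·+1^1 = -1.
(a,b)_17: α=3, u≡3; β=4, v≡2 (mod 17); (3|17)=-1, (2|17)=+1; sign (−1)^0·-1^4·+1^3 = +1.
(a,b)_2: α=1, β=1; u≡7, v≡7 (mod 8); ε(u)ε(v)=1·1, αω(v)=1·0, βω(u)=1·0; sum ≡ 1  ⇒  -1.
(a,b)_3: α=5, u≡2; β=0, v≡1 (mod 3); (2|3)=-1, (1|3)=+1; sign (−1)^0·-1^0·+1^5 = +1.
|Ram(-116994, -43586)| = 4, even; anisotropic at {2, 19, 31, ∞}.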